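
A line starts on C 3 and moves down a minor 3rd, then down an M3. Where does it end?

Down a minor third from C3: A2 (3 semitones down).
A2 down a major third → F2 (4 semitones).

F 2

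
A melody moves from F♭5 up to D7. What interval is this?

F to D spans six letter names (F-G-A-B-C-D), plus an octave, so the interval is some kind of thirteenth.
A major thirteenth would be 21 semitones; Fb5 to D7 is 22, one semitone wider, so the interval is augmented.
(Equivalently, a compound augmented sixth: an augmented sixth plus an octave.)

augmented thirteenth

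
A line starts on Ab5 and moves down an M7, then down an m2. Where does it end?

A major seventh down from Ab5 is Bbb4.
Down a minor second from Bbb4: Ab4 (1 semitone down).

Ab4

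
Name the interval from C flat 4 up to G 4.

augmented 5th

C to G spans five letter names (C-D-E-F-G) — that makes it a fifth of some quality.
The perfect fifth is 7 semitones; here we have 8, one semitone wider: augmented.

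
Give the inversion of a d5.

Inverted interval numbers add to nine, so a fifth pairs with a fourth (5 + 4 = 9).
The quality also flips — diminished becomes augmented — giving an augmented fourth.

augmented fourth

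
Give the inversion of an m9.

major 7th

First reduce the compound minor ninth to its simple form, a minor second.
The rule of nine gives the new number: 9 − 2 = 7, so a second becomes a seventh.
The quality also flips — minor becomes major — giving a major seventh.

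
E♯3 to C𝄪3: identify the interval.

m3

Descending from E#3 to C##3 is the same interval as ascending C##3 to E#3.
C to E spans three letter names (C-D-E) — that makes it a third of some quality.
A major third would be 4 semitones, but C##3 to E#3 is 3 — one semitone narrower, making it a minor third.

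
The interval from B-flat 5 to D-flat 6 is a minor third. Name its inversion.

major sixth

Inverted interval numbers add to nine, so a third pairs with a sixth (3 + 6 = 9).
And minor becomes major under inversion, so we get a major sixth.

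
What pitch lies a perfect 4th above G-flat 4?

Counting four letter names up from G lands on C.
A perfect fourth is 5 semitones; 5 semitones up from Gb4 gives Cb5.

C-flat 5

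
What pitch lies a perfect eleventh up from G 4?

Counting four letter names plus an octave up from G lands on C.
A perfect eleventh spans 17 semitones, so from G4 the target pitch is C6.

C 6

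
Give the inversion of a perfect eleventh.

First reduce the compound perfect eleventh to its simple form, a perfect fourth.
The rule of nine gives the new number: 9 − 4 = 5, so a fourth becomes a fifth.
And perfect stays perfect under inversion, so we get a perfect fifth.

perfect 5th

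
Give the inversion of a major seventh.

m2

Inverted interval numbers add to nine, so a seventh pairs with a second (7 + 2 = 9).
And major becomes minor under inversion, so we get a minor second.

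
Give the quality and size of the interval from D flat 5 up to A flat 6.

D to A spans five letter names (D-E-F-G-A), plus an octave: a twelfth.
Db5 to Ab6 is 19 semitones, matching the perfect twelfth exactly, so the quality is perfect.
(Equivalently, a compound perfect fifth: a perfect fifth plus an octave.)

perfect twelfth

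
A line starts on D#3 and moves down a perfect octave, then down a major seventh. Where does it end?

E1

Down a perfect octave from D#3: D#2 (12 semitones down).
Down a major seventh from D#2: E1 (11 semitones down).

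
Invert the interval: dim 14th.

First reduce the compound diminished fourteenth to its simple form, a diminished seventh.
The rule of nine gives the new number: 9 − 7 = 2, so a seventh becomes a second.
The quality also flips — diminished becomes augmented — giving an augmented second.

augmented second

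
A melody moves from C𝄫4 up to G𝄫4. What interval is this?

C to G spans five letter names (C-D-E-F-G), so the interval is some kind of fifth.
Counting semitones, Cbb4→Gbb4 is 7, which is the perfect fifth.

P5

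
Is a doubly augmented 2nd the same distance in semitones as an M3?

A doubly augmented second = 4 semitones = a major third; enharmonically equal.

Yes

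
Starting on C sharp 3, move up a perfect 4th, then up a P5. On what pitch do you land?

C#3 up a perfect fourth → F#3 (5 semitones).
F#3 up a perfect fifth → C#4 (7 semitones).

C sharp 4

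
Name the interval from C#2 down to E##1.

Descending from C#2 to E##1 is the same interval as ascending E##1 to C#2.
E to C spans six letter names (E-F-G-A-B-C), so the interval is some kind of sixth.
A major sixth would be 9 semitones; E##1 to C#2 is 7, two semitones narrower, so the interval is diminished.

d6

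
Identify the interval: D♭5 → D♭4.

Descending from Db5 to Db4 is the same interval as ascending Db4 to Db5.
D to D is the same letter name, plus an octave — that makes it an octave of some quality.
Db4 to Db5 is 12 semitones, matching the perfect octave exactly, so the quality is perfect.

perfect octave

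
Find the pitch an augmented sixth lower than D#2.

The sixth takes the letter from D down to F.
Moving 10 semitones down from D#2 (the size of an augmented sixth) reaches F1.

F1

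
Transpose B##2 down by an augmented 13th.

Six letters down from B (plus an octave) reaches D.
An augmented thirteenth spans 22 semitones, so from B##2 the target pitch is D#1.

D#1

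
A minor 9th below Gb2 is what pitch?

F1

Two letters down from G (plus an octave) reaches F.
A minor ninth is 13 semitones; 13 semitones down from Gb2 gives F1.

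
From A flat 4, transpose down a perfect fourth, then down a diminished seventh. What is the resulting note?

F sharp 3

A perfect fourth down from Ab4 is Eb4.
A diminished seventh down from Eb4 is F#3.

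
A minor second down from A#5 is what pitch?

G##5

The second takes the letter from A down to G.
A minor second is 1 semitone; 1 semitone down from A#5 gives G##5.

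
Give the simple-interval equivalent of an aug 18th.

A4

Subtracting seven from the interval number removes an octave: 18 − 14 = 4.
So an augmented eighteenth is 2 octaves plus an augmented fourth. The quality is unchanged.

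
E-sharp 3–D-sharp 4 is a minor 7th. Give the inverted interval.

Inverted interval numbers add to nine, so a seventh pairs with a second (7 + 2 = 9).
Quality inverts too: minor becomes major. That makes the inversion a major second.

M2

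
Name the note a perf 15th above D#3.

The letter stays D (same as the start), shifted two octaves up.
Moving 24 semitones up from D#3 (the size of a perfect fifteenth) reaches D#5.

D#5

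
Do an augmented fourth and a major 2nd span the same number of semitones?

An augmented fourth spans 6 semitones; a major second spans 2 semitones. They differ by 4.

No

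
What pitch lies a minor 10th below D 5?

Counting three letter names plus an octave down from D lands on B.
Moving 15 semitones down from D5 (the size of a minor tenth) reaches B3.

B 3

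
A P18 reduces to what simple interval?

Take out 2 octaves (14 from the number): 18 − 14 = 4.
That makes a perfect eighteenth a compound perfect fourth — 2 octaves plus a perfect fourth.

perfect 4th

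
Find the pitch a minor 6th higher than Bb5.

The sixth takes the letter from B up to G.
A minor sixth is 8 semitones; 8 semitones up from Bb5 gives Gb6.

Gb6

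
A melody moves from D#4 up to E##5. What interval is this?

D to E spans two letter names (D-E), plus an octave: a ninth.
A major ninth would be 14 semitones; D#4 to E##5 is 15, one semitone wider, so the interval is augmented.
(Equivalently, a compound augmented second: an augmented second plus an octave.)

augmented 9th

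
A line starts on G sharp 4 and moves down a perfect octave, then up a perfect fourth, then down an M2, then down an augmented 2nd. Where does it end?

A flat 3

A perfect octave down from G#4 is G#3.
G#3 up a perfect fourth → C#4 (5 semitones).
Down a major second from C#4: B3 (2 semitones down).
Down an augmented second from B3: Ab3 (3 semitones down).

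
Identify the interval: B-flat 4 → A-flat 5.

minor 7th

B to A spans seven letter names (B-C-D-E-F-G-A): a seventh.
At 10 semitones, Bb4→Ab5 falls one short of a major seventh: minor.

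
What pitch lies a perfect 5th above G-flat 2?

D-flat 3

The fifth takes the letter from G up to D.
Moving 7 semitones up from Gb2 (the size of a perfect fifth) reaches Db3.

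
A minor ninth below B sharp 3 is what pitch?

A double-sharp 2

Two letters down from B (plus an octave) reaches A.
Moving 13 semitones down from B#3 (the size of a minor ninth) reaches A##2.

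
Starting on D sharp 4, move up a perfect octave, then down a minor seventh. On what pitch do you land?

E sharp 4

A perfect octave up from D#4 is D#5.
Down a minor seventh from D#5: E#4 (10 semitones down).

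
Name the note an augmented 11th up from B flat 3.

Counting four letter names plus an octave up from B lands on E.
An augmented eleventh is 18 semitones; 18 semitones up from Bb3 gives E5.

E 5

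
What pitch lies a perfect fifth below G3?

Counting five letter names down from G lands on C.
Moving 7 semitones down from G3 (the size of a perfect fifth) reaches C3.

C3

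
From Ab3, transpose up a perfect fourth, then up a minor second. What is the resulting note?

Ebb4

Up a perfect fourth from Ab3: Db4 (5 semitones up).
Db4 up a minor second → Ebb4 (1 semitone).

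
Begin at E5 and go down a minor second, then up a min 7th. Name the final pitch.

E5 down a minor second → D#5 (1 semitone).
A minor seventh up from D#5 is C#6.

C#6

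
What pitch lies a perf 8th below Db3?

Db2

An octave keeps the letter name D, an octave down from D.
A perfect octave is 12 semitones; 12 semitones down from Db3 gives Db2.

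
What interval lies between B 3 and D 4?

B to D spans three letter names (B-C-D): a third.
At 3 semitones, B3→D4 falls one short of a major third: minor.

minor third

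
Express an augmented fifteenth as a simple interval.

Each octave removed subtracts seven from the number: 15 − 7 = 8.
That makes an augmented fifteenth a compound augmented octave — an octave plus an augmented octave.

A8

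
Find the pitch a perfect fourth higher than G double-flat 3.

Counting four letter names up from G lands on C.
A perfect fourth is 5 semitones; 5 semitones up from Gbb3 gives Cbb4.

C double-flat 4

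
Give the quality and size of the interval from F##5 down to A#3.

major thirteenth

Descending from F##5 to A#3 is the same interval as ascending A#3 to F##5.
A to F spans six letter names (A-B-C-D-E-F), plus an octave — that makes it a thirteenth of some quality.
The major thirteenth spans 21 semitones, and A#3 to F##5 is exactly 21 semitones — so this is a major thirteenth.
(Equivalently, a compound major sixth: a major sixth plus an octave.)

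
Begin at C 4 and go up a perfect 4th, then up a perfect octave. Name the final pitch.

A perfect fourth up from C4 is F4.
Up a perfect octave from F4: F5 (12 semitones up).

F 5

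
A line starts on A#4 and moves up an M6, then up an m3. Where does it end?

A major sixth up from A#4 is F##5.
Up a minor third from F##5: A#5 (3 semitones up).

A#5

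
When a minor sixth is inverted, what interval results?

M3

The rule of nine gives the new number: 9 − 6 = 3, so a sixth becomes a third.
The quality also flips — minor becomes major — giving a major third.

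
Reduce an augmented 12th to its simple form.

Subtracting seven from the interval number removes an octave: 12 − 7 = 5.
Quality carries through unchanged, so the simple form is an augmented fifth.

augmented 5th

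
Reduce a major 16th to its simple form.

major 2nd

Take out 2 octaves (14 from the number): 16 − 14 = 2.
That makes a major sixteenth a compound major second — 2 octaves plus a major second.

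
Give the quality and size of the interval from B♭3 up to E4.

B to E spans four letter names (B-C-D-E) — that makes it a fourth of some quality.
Bb3 to E4 spans 6 semitones — one semitone wider than the perfect fourth (5) — giving an augmented fourth.

augmented 4th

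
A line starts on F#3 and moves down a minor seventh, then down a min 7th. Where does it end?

A#1

A minor seventh down from F#3 is G#2.
A minor seventh down from G#2 is A#1.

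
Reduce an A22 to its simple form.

Take out 2 octaves (14 from the number): 22 − 14 = 8.
That makes an augmented twenty-second a compound augmented octave — 2 octaves plus an augmented octave.

augmented 8th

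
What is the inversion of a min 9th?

First reduce the compound minor ninth to its simple form, a minor second.
The rule of nine gives the new number: 9 − 2 = 7, so a second becomes a seventh.
And minor becomes major under inversion, so we get a major seventh.

major 7th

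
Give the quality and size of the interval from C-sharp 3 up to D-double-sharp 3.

C to D spans two letter names (C-D), so the interval is some kind of second.
C#3 to D##3 spans 3 semitones — one semitone wider than the major second (2) — giving an augmented second.

augmented 2nd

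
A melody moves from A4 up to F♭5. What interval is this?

A to F spans six letter names (A-B-C-D-E-F): a sixth.
A major sixth would be 9 semitones; A4 to Fb5 is 7, two semitones narrower, so the interval is diminished.

diminished sixth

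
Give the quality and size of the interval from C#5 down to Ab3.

augmented 10th

Descending from C#5 to Ab3 is the same interval as ascending Ab3 to C#5.
A to C spans three letter names (A-B-C), plus an octave, so the interval is some kind of tenth.
The major tenth is 16 semitones; here we have 17, one semitone wider: augmented.
(Equivalently, a compound augmented third: an augmented third plus an octave.)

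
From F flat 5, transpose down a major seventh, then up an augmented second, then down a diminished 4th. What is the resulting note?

E 4

Down a major seventh from Fb5: Gbb4 (11 semitones down).
Gbb4 up an augmented second → Ab4 (3 semitones).
A diminished fourth down from Ab4 is E4.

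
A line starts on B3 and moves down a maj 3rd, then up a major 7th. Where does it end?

F#4

Down a major third from B3: G3 (4 semitones down).
G3 up a major seventh → F#4 (11 semitones).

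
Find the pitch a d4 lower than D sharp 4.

The fourth takes the letter from D down to A.
A diminished fourth spans 4 semitones, so from D#4 the target pitch is A##3.

A double-sharp 3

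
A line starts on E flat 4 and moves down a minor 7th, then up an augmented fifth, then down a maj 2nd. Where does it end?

B 3

Eb4 down a minor seventh → F3 (10 semitones).
An augmented fifth up from F3 is C#4.
Down a major second from C#4: B3 (2 semitones down).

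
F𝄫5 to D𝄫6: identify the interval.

F to D spans six letter names (F-G-A-B-C-D), so the interval is some kind of sixth.
Fbb5 to Dbb6 is 9 semitones, matching the major sixth exactly, so the quality is major.

major sixth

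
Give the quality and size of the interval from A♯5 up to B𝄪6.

A to B spans two letter names (A-B), plus an octave — that makes it a ninth of some quality.
A#5 to B##6 spans 15 semitones — one semitone wider than the major ninth (14) — giving an augmented ninth.
(Equivalently, a compound augmented second: an augmented second plus an octave.)

augmented ninth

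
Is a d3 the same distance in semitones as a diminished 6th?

No

2 semitones (diminished third) vs 7 semitones (diminished sixth): not equal.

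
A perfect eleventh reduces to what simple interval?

Subtracting seven from the interval number removes an octave: 11 − 7 = 4.
So a perfect eleventh is an octave plus a perfect fourth. The quality is unchanged.

perfect 4th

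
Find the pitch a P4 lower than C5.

G4

The fourth takes the letter from C down to G.
Moving 5 semitones down from C5 (the size of a perfect fourth) reaches G4.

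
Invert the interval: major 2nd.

minor 7th

The rule of nine gives the new number: 9 − 2 = 7, so a second becomes a seventh.
Quality inverts too: major becomes minor. That makes the inversion a minor seventh.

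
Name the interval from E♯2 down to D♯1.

Descending from E#2 to D#1 is the same interval as ascending D#1 to E#2.
D to E spans two letter names (D-E), plus an octave, so the interval is some kind of ninth.
Counting semitones, D#1→E#2 is 14, which is the major ninth.
(Equivalently, a compound major second: a major second plus an octave.)

major 9th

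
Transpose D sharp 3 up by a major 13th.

Six letters up from D (plus an octave) reaches B.
A major thirteenth spans 21 semitones, so from D#3 the target pitch is B#4.

B sharp 4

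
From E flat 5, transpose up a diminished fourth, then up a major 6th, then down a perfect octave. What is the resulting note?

F flat 5

Eb5 up a diminished fourth → Abb5 (4 semitones).
Abb5 up a major sixth → Fb6 (9 semitones).
A perfect octave down from Fb6 is Fb5.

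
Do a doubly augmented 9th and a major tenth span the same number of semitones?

Yes

Both span 16 semitones: a doubly augmented ninth and a major tenth are the same chromatic distance.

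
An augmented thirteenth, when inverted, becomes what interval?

d3

First reduce the compound augmented thirteenth to its simple form, an augmented sixth.
The rule of nine gives the new number: 9 − 6 = 3, so a sixth becomes a third.
And augmented becomes diminished under inversion, so we get a diminished third.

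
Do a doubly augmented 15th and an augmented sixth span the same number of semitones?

No

A doubly augmented fifteenth spans 26 semitones; an augmented sixth spans 10 semitones. They differ by 16.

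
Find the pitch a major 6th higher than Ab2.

F3

The sixth takes the letter from A up to F.
Moving 9 semitones up from Ab2 (the size of a major sixth) reaches F3.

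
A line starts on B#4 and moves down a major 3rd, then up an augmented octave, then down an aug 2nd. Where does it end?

F#5

B#4 down a major third → G#4 (4 semitones).
G#4 up an augmented octave → G##5 (13 semitones).
An augmented second down from G##5 is F#5.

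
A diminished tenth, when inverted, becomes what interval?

augmented 6th

First reduce the compound diminished tenth to its simple form, a diminished third.
Inverted interval numbers add to nine, so a third pairs with a sixth (3 + 6 = 9).
The quality also flips — diminished becomes augmented — giving an augmented sixth.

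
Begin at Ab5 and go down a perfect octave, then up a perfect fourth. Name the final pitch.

Down a perfect octave from Ab5: Ab4 (12 semitones down).
Ab4 up a perfect fourth → Db5 (5 semitones).

Db5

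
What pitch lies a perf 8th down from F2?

The letter stays F (same as the start), shifted an octave down.
A perfect octave spans 12 semitones, so from F2 the target pitch is F1.

F1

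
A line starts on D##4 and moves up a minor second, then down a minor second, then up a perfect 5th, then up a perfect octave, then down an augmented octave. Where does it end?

D##4 up a minor second → E#4 (1 semitone).
Down a minor second from E#4: D##4 (1 semitone down).
D##4 up a perfect fifth → A##4 (7 semitones).
A##4 up a perfect octave → A##5 (12 semitones).
Down an augmented octave from A##5: A#4 (13 semitones down).

A#4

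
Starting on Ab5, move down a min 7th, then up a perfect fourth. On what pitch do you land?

Ab5 down a minor seventh → Bb4 (10 semitones).
Up a perfect fourth from Bb4: Eb5 (5 semitones up).

Eb5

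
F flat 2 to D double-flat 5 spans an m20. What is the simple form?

Subtracting seven from the interval number removes an octave: 20 − 14 = 6.
That makes a minor twentieth a compound minor sixth — 2 octaves plus a minor sixth.

minor 6th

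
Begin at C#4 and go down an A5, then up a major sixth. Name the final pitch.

C#4 down an augmented fifth → F3 (8 semitones).
Up a major sixth from F3: D4 (9 semitones up).

D4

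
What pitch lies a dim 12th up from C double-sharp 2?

G sharp 3

The twelfth's letter: C up five letter names plus an octave → G.
A diminished twelfth spans 18 semitones, so from C##2 the target pitch is G#3.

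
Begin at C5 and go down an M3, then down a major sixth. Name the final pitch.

A major third down from C5 is Ab4.
A major sixth down from Ab4 is Cb4.

Cb4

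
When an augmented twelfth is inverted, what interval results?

d4

First reduce the compound augmented twelfth to its simple form, an augmented fifth.
Inverted interval numbers add to nine, so a fifth pairs with a fourth (5 + 4 = 9).
Quality inverts too: augmented becomes diminished. That makes the inversion a diminished fourth.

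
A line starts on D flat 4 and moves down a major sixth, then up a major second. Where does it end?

A major sixth down from Db4 is Fb3.
Fb3 up a major second → Gb3 (2 semitones).

G flat 3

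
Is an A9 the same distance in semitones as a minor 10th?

An augmented ninth spans 15 semitones, and a minor tenth also spans 15 semitones — they're enharmonic.

Yes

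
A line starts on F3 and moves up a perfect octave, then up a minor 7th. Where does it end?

F3 up a perfect octave → F4 (12 semitones).
Up a minor seventh from F4: Eb5 (10 semitones up).

Eb5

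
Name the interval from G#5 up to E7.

G to E spans six letter names (G-A-B-C-D-E), plus an octave: a thirteenth.
At 20 semitones, G#5→E7 falls one short of a major thirteenth: minor.
(Equivalently, a compound minor sixth: a minor sixth plus an octave.)

minor thirteenth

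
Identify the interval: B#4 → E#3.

perfect 12th

Descending from B#4 to E#3 is the same interval as ascending E#3 to B#4.
E to B spans five letter names (E-F-G-A-B), plus an octave, so the interval is some kind of twelfth.
Counting semitones, E#3→B#4 is 19, which is the perfect twelfth.
(Equivalently, a compound perfect fifth: a perfect fifth plus an octave.)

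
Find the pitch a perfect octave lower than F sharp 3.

F sharp 2

An octave keeps the letter name F, an octave down from F.
A perfect octave spans 12 semitones, so from F#3 the target pitch is F#2.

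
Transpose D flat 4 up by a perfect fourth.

Four letter names up from D: G.
A perfect fourth spans 5 semitones, so from Db4 the target pitch is Gb4.

G flat 4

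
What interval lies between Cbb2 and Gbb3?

C to G spans five letter names (C-D-E-F-G), plus an octave: a twelfth.
The perfect twelfth spans 19 semitones, and Cbb2 to Gbb3 is exactly 19 semitones — so this is a perfect twelfth.
(Equivalently, a compound perfect fifth: a perfect fifth plus an octave.)

perfect 12th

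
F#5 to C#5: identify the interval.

Descending from F#5 to C#5 is the same interval as ascending C#5 to F#5.
C to F spans four letter names (C-D-E-F): a fourth.
Counting semitones, C#5→F#5 is 5, which is the perfect fourth.

perfect 4th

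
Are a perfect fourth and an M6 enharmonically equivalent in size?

No

A perfect fourth is 5 semitones but a major sixth is 9 semitones — different sizes.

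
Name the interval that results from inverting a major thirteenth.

First reduce the compound major thirteenth to its simple form, a major sixth.
Inverted interval numbers add to nine, so a sixth pairs with a third (6 + 3 = 9).
And major becomes minor under inversion, so we get a minor third.

m3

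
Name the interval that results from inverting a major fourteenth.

minor second

First reduce the compound major fourteenth to its simple form, a major seventh.
Inverted interval numbers add to nine, so a seventh pairs with a second (7 + 2 = 9).
The quality also flips — major becomes minor — giving a minor second.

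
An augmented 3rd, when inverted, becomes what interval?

d6

Inverted interval numbers add to nine, so a third pairs with a sixth (3 + 6 = 9).
And augmented becomes diminished under inversion, so we get a diminished sixth.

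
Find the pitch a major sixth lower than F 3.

Counting six letter names down from F lands on A.
A major sixth spans 9 semitones, so from F3 the target pitch is Ab2.

A-flat 2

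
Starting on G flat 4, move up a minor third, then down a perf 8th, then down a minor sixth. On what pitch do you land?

Up a minor third from Gb4: Bbb4 (3 semitones up).
A perfect octave down from Bbb4 is Bbb3.
Down a minor sixth from Bbb3: Db3 (8 semitones down).

D flat 3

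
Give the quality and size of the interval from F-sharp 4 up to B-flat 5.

F to B spans four letter names (F-G-A-B), plus an octave: an eleventh.
The perfect eleventh is 17 semitones; here we have 16, one semitone narrower: diminished.
(Equivalently, a compound diminished fourth: a diminished fourth plus an octave.)

diminished eleventh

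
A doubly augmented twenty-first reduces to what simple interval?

doubly augmented seventh

Take out 2 octaves (14 from the number): 21 − 14 = 7.
So a doubly augmented twenty-first is 2 octaves plus a doubly augmented seventh. The quality is unchanged.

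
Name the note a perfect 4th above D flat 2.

G flat 2

Four letter names up from D: G.
A perfect fourth spans 5 semitones, so from Db2 the target pitch is Gb2.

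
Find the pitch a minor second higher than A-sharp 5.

Two letter names up from A: B.
A minor second spans 1 semitone, so from A#5 the target pitch is B5.

B 5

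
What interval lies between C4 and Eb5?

C to E spans three letter names (C-D-E), plus an octave: a tenth.
At 15 semitones, C4→Eb5 falls one short of a major tenth: minor.
(Equivalently, a compound minor third: a minor third plus an octave.)

minor tenth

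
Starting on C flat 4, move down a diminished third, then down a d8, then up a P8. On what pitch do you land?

A diminished third down from Cb4 is A3.
A diminished octave down from A3 is A#2.
A#2 up a perfect octave → A#3 (12 semitones).

A sharp 3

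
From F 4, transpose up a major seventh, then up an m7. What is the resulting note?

F4 up a major seventh → E5 (11 semitones).
Up a minor seventh from E5: D6 (10 semitones up).

D 6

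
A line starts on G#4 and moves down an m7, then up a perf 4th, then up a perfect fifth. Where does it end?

G#4 down a minor seventh → A#3 (10 semitones).
A#3 up a perfect fourth → D#4 (5 semitones).
A perfect fifth up from D#4 is A#4.

A#4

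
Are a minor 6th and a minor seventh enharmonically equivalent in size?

No

A minor sixth is 8 semitones but a minor seventh is 10 semitones — different sizes.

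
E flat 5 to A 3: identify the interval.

Descending from Eb5 to A3 is the same interval as ascending A3 to Eb5.
A to E spans five letter names (A-B-C-D-E), plus an octave, so the interval is some kind of twelfth.
The perfect twelfth is 19 semitones; here we have 18, one semitone narrower: diminished.
(Equivalently, a compound diminished fifth: a diminished fifth plus an octave.)

diminished twelfth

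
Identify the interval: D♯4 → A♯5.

D to A spans five letter names (D-E-F-G-A), plus an octave: a twelfth.
D#4 to A#5 is 19 semitones, matching the perfect twelfth exactly, so the quality is perfect.
(Equivalently, a compound perfect fifth: a perfect fifth plus an octave.)

P12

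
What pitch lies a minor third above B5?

The third takes the letter from B up to D.
Moving 3 semitones up from B5 (the size of a minor third) reaches D6.

D6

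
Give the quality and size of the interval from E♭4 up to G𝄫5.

E to G spans three letter names (E-F-G), plus an octave, so the interval is some kind of tenth.
The major tenth is 16 semitones; here we have 14, two semitones narrower: diminished.
(Equivalently, a compound diminished third: a diminished third plus an octave.)

diminished tenth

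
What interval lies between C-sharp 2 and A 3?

minor thirteenth

C to A spans six letter names (C-D-E-F-G-A), plus an octave: a thirteenth.
At 20 semitones, C#2→A3 falls one short of a major thirteenth: minor.
(Equivalently, a compound minor sixth: a minor sixth plus an octave.)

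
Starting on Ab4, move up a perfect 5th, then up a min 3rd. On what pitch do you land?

Gb5

Up a perfect fifth from Ab4: Eb5 (7 semitones up).
Eb5 up a minor third → Gb5 (3 semitones).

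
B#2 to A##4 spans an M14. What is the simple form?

Take out an octave (7 from the number): 14 − 7 = 7.
That makes a major fourteenth a compound major seventh — an octave plus a major seventh.

major 7th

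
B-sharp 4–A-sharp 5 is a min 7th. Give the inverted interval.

Inverted interval numbers add to nine, so a seventh pairs with a second (7 + 2 = 9).
And minor becomes major under inversion, so we get a major second.

major 2nd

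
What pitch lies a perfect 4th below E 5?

Four letter names down from E: B.
Moving 5 semitones down from E5 (the size of a perfect fourth) reaches B4.

B 4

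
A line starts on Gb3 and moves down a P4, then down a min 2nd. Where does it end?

C3

Gb3 down a perfect fourth → Db3 (5 semitones).
Down a minor second from Db3: C3 (1 semitone down).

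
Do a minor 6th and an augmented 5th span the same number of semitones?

Both span 8 semitones: a minor sixth and an augmented fifth are the same chromatic distance.

Yes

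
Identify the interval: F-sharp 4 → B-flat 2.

A12

Descending from F#4 to Bb2 is the same interval as ascending Bb2 to F#4.
B to F spans five letter names (B-C-D-E-F), plus an octave — that makes it a twelfth of some quality.
Bb2 to F#4 spans 20 semitones — one semitone wider than the perfect twelfth (19) — giving an augmented twelfth.
(Equivalently, a compound augmented fifth: an augmented fifth plus an octave.)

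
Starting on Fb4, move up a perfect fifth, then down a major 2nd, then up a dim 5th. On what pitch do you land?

Fbb5

Up a perfect fifth from Fb4: Cb5 (7 semitones up).
Down a major second from Cb5: Bbb4 (2 semitones down).
A diminished fifth up from Bbb4 is Fbb5.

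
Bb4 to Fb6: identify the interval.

B to F spans five letter names (B-C-D-E-F), plus an octave: a twelfth.
A perfect twelfth would be 19 semitones; Bb4 to Fb6 is 18, one semitone narrower, so the interval is diminished.
(Equivalently, a compound diminished fifth: a diminished fifth plus an octave.)

diminished 12th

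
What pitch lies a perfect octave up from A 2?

For an octave the letter name doesn't change: still A, an octave up.
A perfect octave is 12 semitones; 12 semitones up from A2 gives A3.

A 3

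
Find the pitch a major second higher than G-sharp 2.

A-sharp 2

Counting two letter names up from G lands on A.
Moving 2 semitones up from G#2 (the size of a major second) reaches A#2.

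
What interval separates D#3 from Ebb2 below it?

Descending from D#3 to Ebb2 is the same interval as ascending Ebb2 to D#3.
E to D spans seven letter names (E-F-G-A-B-C-D): a seventh.
The major seventh is 11 semitones; here we have 13, two semitones wider: doubly augmented.

doubly augmented 7th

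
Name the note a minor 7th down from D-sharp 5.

E-sharp 4

Counting seven letter names down from D lands on E.
A minor seventh is 10 semitones; 10 semitones down from D#5 gives E#4.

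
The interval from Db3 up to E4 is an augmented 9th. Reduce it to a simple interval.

augmented 2nd

Take out an octave (7 from the number): 9 − 7 = 2.
Quality carries through unchanged, so the simple form is an augmented second.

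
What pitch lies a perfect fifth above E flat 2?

B flat 2

Counting five letter names up from E lands on B.
A perfect fifth spans 7 semitones, so from Eb2 the target pitch is Bb2.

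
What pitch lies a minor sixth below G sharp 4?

B sharp 3

The sixth takes the letter from G down to B.
A minor sixth is 8 semitones; 8 semitones down from G#4 gives B#3.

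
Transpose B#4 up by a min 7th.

A#5

Counting seven letter names up from B lands on A.
A minor seventh spans 10 semitones, so from B#4 the target pitch is A#5.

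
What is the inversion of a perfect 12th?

First reduce the compound perfect twelfth to its simple form, a perfect fifth.
The rule of nine gives the new number: 9 − 5 = 4, so a fifth becomes a fourth.
And perfect stays perfect under inversion, so we get a perfect fourth.

P4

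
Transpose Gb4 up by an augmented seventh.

Counting seven letter names up from G lands on F.
Moving 12 semitones up from Gb4 (the size of an augmented seventh) reaches F#5.

F#5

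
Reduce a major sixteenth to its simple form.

Subtracting seven from the interval number removes an octave: 16 − 14 = 2.
Quality carries through unchanged, so the simple form is a major second.

major second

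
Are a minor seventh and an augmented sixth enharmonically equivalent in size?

Yes

A minor seventh spans 10 semitones, and an augmented sixth also spans 10 semitones — they're enharmonic.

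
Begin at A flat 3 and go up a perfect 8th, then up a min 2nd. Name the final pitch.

B double-flat 4

Up a perfect octave from Ab3: Ab4 (12 semitones up).
Ab4 up a minor second → Bbb4 (1 semitone).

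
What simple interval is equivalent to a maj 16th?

Subtracting seven from the interval number removes an octave: 16 − 14 = 2.
Quality carries through unchanged, so the simple form is a major second.

M2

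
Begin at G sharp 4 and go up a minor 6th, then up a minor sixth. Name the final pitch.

Up a minor sixth from G#4: E5 (8 semitones up).
Up a minor sixth from E5: C6 (8 semitones up).

C 6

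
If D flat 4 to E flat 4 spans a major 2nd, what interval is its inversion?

minor 7th

Interval numbers invert to sum to nine: 2 + 7 = 9, so a second inverts to a seventh.
And major becomes minor under inversion, so we get a minor seventh.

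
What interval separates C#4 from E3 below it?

M6

Descending from C#4 to E3 is the same interval as ascending E3 to C#4.
E to C spans six letter names (E-F-G-A-B-C), so the interval is some kind of sixth.
E3 to C#4 is 9 semitones, matching the major sixth exactly, so the quality is major.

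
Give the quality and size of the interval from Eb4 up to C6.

M13

E to C spans six letter names (E-F-G-A-B-C), plus an octave — that makes it a thirteenth of some quality.
The major thirteenth spans 21 semitones, and Eb4 to C6 is exactly 21 semitones — so this is a major thirteenth.
(Equivalently, a compound major sixth: a major sixth plus an octave.)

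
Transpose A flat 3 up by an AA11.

Counting four letter names plus an octave up from A lands on D.
A doubly augmented eleventh is 19 semitones; 19 semitones up from Ab3 gives D#5.

D sharp 5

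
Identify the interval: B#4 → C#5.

B to C spans two letter names (B-C), so the interval is some kind of second.
A major second would be 2 semitones, but B#4 to C#5 is 1 — one semitone narrower, making it a minor second.

minor 2nd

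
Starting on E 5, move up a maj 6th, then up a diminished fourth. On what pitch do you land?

F 6

Up a major sixth from E5: C#6 (9 semitones up).
C#6 up a diminished fourth → F6 (4 semitones).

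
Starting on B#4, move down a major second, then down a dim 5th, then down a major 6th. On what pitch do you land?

B#4 down a major second → A#4 (2 semitones).
A#4 down a diminished fifth → D##4 (6 semitones).
Down a major sixth from D##4: F##3 (9 semitones down).

F##3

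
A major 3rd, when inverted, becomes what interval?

Inverted interval numbers add to nine, so a third pairs with a sixth (3 + 6 = 9).
The quality also flips — major becomes minor — giving a minor sixth.

minor 6th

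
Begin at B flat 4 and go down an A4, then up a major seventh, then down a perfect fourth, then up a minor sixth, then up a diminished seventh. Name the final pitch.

Down an augmented fourth from Bb4: Fb4 (6 semitones down).
A major seventh up from Fb4 is Eb5.
A perfect fourth down from Eb5 is Bb4.
Bb4 up a minor sixth → Gb5 (8 semitones).
Gb5 up a diminished seventh → Fbb6 (9 semitones).

F double-flat 6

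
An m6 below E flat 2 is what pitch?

The sixth takes the letter from E down to G.
A minor sixth is 8 semitones; 8 semitones down from Eb2 gives G1.

G 1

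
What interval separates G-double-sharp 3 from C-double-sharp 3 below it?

Descending from G##3 to C##3 is the same interval as ascending C##3 to G##3.
C to G spans five letter names (C-D-E-F-G): a fifth.
The perfect fifth spans 7 semitones, and C##3 to G##3 is exactly 7 semitones — so this is a perfect fifth.

perfect fifth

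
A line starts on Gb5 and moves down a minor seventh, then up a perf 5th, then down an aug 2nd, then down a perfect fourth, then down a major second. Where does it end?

Gb5 down a minor seventh → Ab4 (10 semitones).
Ab4 up a perfect fifth → Eb5 (7 semitones).
Eb5 down an augmented second → Dbb5 (3 semitones).
A perfect fourth down from Dbb5 is Abb4.
Down a major second from Abb4: Gbb4 (2 semitones down).

Gbb4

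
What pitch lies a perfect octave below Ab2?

For an octave the letter name doesn't change: still A, an octave down.
A perfect octave is 12 semitones; 12 semitones down from Ab2 gives Ab1.

Ab1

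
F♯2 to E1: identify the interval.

Descending from F#2 to E1 is the same interval as ascending E1 to F#2.
E to F spans two letter names (E-F), plus an octave, so the interval is some kind of ninth.
E1 to F#2 is 14 semitones, matching the major ninth exactly, so the quality is major.
(Equivalently, a compound major second: a major second plus an octave.)

major ninth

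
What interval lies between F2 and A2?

F to A spans three letter names (F-G-A) — that makes it a third of some quality.
The major third spans 4 semitones, and F2 to A2 is exactly 4 semitones — so this is a major third.

major 3rd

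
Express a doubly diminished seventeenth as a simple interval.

Subtracting seven from the interval number removes an octave: 17 − 14 = 3.
Quality carries through unchanged, so the simple form is a doubly diminished third.

doubly diminished third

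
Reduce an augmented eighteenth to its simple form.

A4

Take out 2 octaves (14 from the number): 18 − 14 = 4.
So an augmented eighteenth is 2 octaves plus an augmented fourth. The quality is unchanged.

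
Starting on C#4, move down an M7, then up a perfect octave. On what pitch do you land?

D4

C#4 down a major seventh → D3 (11 semitones).
D3 up a perfect octave → D4 (12 semitones).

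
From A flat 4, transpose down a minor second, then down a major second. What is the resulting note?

F 4

Ab4 down a minor second → G4 (1 semitone).
A major second down from G4 is F4.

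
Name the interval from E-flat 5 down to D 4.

m9

Descending from Eb5 to D4 is the same interval as ascending D4 to Eb5.
D to E spans two letter names (D-E), plus an octave, so the interval is some kind of ninth.
A major ninth would be 14 semitones, but D4 to Eb5 is 13 — one semitone narrower, making it a minor ninth.
(Equivalently, a compound minor second: a minor second plus an octave.)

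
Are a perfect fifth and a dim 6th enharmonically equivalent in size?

Yes

A perfect fifth spans 7 semitones, and a diminished sixth also spans 7 semitones — they're enharmonic.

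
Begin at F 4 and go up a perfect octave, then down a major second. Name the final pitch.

E flat 5

Up a perfect octave from F4: F5 (12 semitones up).
Down a major second from F5: Eb5 (2 semitones down).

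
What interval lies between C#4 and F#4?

C to F spans four letter names (C-D-E-F), so the interval is some kind of fourth.
The perfect fourth spans 5 semitones, and C#4 to F#4 is exactly 5 semitones — so this is a perfect fourth.

P4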